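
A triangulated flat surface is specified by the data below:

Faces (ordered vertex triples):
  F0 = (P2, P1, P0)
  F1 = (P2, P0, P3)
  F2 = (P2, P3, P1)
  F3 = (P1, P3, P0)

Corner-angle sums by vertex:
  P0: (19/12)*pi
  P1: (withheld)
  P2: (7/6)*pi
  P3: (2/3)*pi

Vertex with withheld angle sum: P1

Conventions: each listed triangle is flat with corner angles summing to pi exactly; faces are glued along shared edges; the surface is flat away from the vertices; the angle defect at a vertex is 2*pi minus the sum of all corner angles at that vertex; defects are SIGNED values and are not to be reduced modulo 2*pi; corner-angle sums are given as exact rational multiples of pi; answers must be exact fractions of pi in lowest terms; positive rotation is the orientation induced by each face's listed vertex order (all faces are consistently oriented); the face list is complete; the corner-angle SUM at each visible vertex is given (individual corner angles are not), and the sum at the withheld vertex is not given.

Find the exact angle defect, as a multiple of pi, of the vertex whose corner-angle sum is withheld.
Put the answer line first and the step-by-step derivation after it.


Answer: defect(P1) = (17/12)*pi

V = 4, E = 6, F = 4; chi = V - E + F = 2
Gauss-Bonnet: total defect = 2*pi*chi = 4*pi; visible defects sum to (31/12)*pi


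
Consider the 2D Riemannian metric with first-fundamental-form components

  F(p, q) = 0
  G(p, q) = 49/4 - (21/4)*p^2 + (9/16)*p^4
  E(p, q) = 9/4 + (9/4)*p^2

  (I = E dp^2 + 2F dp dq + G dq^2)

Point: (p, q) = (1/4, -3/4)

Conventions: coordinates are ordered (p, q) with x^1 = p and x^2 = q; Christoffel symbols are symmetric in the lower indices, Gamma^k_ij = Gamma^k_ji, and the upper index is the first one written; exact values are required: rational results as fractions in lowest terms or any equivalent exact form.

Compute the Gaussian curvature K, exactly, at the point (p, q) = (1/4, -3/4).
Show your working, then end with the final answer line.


E = 153/64, F = 0, G = 48841/4096, EG - F^2 = 7472673/262144 at the point
E_p = 9/8, E_q = 0, F_p = 0, F_q = 0, G_p = -663/256, G_q = 0
E_qq = 0, F_pq = 0, G_pp = -645/64
Apply the Brioschi formula K = (det M1 - det M2)/(EG - F^2)^2 over the derivative matrices of E, F, G.
M1 = [[-E_qq/2 + F_pq - G_pp/2, E_p/2, F_p - E_q/2], [F_q - G_p/2, E, F], [G_q/2, F, G]] = [[645/128, 9/16, 0], [663/512, 153/64, 0], [0, 0, 48841/4096]]; det M1 = 2264219919/16777216
M2 = [[0, E_q/2, G_p/2], [E_q/2, E, F], [G_p/2, F, G]] = [[0, 0, -663/512], [0, 153/64, 0], [-663/512, 0, 48841/4096]]; det M2 = -67254057/16777216
det M1 - det M2 = 291434247/2097152; K = 291434247/2097152 / (7472673/262144)^2 = 32768/191607

Answer: K = 32768/191607


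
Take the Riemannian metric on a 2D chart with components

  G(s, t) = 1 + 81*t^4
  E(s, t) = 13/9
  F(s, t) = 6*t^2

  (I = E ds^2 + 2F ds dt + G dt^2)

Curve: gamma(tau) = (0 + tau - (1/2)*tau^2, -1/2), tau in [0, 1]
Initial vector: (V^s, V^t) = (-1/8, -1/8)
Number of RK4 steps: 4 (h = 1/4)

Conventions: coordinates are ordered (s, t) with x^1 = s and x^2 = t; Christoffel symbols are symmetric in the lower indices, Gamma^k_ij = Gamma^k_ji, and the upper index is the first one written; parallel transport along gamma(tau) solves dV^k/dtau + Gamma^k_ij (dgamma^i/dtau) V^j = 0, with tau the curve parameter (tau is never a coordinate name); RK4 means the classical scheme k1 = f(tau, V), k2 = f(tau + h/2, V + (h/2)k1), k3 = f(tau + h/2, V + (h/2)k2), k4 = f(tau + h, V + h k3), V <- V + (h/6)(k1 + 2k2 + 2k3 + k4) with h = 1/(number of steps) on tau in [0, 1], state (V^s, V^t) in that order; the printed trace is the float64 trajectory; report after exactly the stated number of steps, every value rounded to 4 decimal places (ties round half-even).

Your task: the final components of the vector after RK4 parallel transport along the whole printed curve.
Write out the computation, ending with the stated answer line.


gamma'(tau) = (1 - tau, 0); f(tau, V)^k = -Gamma^k_ij(gamma(tau)) gamma'^i(tau) V^j; h = 1/4; intermediate values shown to 6 dp
curve data and Christoffel symbols at the stage parameters:
  tau = 0.000000: gamma = (0.000000, -0.500000), gamma' = (1.000000, 0.000000); Gamma_sss = 0.000000, Gamma_sst = 0.000000, Gamma_stt = -0.922092, Gamma_tss = 0.000000, Gamma_tst = 0.000000, Gamma_ttt = -3.112060
  tau = 0.125000: gamma = (0.117188, -0.500000), gamma' = (0.875000, 0.000000); Gamma_sss = 0.000000, Gamma_sst = 0.000000, Gamma_stt = -0.922092, Gamma_tss = 0.000000, Gamma_tst = 0.000000, Gamma_ttt = -3.112060
  tau = 0.250000: gamma = (0.218750, -0.500000), gamma' = (0.750000, 0.000000); Gamma_sss = 0.000000, Gamma_sst = 0.000000, Gamma_stt = -0.922092, Gamma_tss = 0.000000, Gamma_tst = 0.000000, Gamma_ttt = -3.112060
  tau = 0.375000: gamma = (0.304688, -0.500000), gamma' = (0.625000, 0.000000); Gamma_sss = 0.000000, Gamma_sst = 0.000000, Gamma_stt = -0.922092, Gamma_tss = 0.000000, Gamma_tst = 0.000000, Gamma_ttt = -3.112060
  tau = 0.500000: gamma = (0.375000, -0.500000), gamma' = (0.500000, 0.000000); Gamma_sss = 0.000000, Gamma_sst = 0.000000, Gamma_stt = -0.922092, Gamma_tss = 0.000000, Gamma_tst = 0.000000, Gamma_ttt = -3.112060
  tau = 0.625000: gamma = (0.429688, -0.500000), gamma' = (0.375000, 0.000000); Gamma_sss = 0.000000, Gamma_sst = 0.000000, Gamma_stt = -0.922092, Gamma_tss = 0.000000, Gamma_tst = 0.000000, Gamma_ttt = -3.112060
  tau = 0.750000: gamma = (0.468750, -0.500000), gamma' = (0.250000, 0.000000); Gamma_sss = 0.000000, Gamma_sst = 0.000000, Gamma_stt = -0.922092, Gamma_tss = 0.000000, Gamma_tst = 0.000000, Gamma_ttt = -3.112060
  tau = 0.875000: gamma = (0.492188, -0.500000), gamma' = (0.125000, 0.000000); Gamma_sss = 0.000000, Gamma_sst = 0.000000, Gamma_stt = -0.922092, Gamma_tss = 0.000000, Gamma_tst = 0.000000, Gamma_ttt = -3.112060
  tau = 1.000000: gamma = (0.500000, -0.500000), gamma' = (0.000000, 0.000000); Gamma_sss = 0.000000, Gamma_sst = 0.000000, Gamma_stt = -0.922092, Gamma_tss = 0.000000, Gamma_tst = 0.000000, Gamma_ttt = -3.112060
step 0: V^s = -0.1250, V^t = -0.1250
step 1: k1 = (0.000000, 0.000000), k2 = (0.000000, 0.000000), k3 = (0.000000, 0.000000), k4 = (0.000000, 0.000000); V <- V + (h/6)(k1 + 2k2 + 2k3 + k4): V^s = -0.1250, V^t = -0.1250
step 2: k1 = (0.000000, 0.000000), k2 = (0.000000, 0.000000), k3 = (0.000000, 0.000000), k4 = (0.000000, 0.000000); V <- V + (h/6)(k1 + 2k2 + 2k3 + k4): V^s = -0.1250, V^t = -0.1250
step 3: k1 = (0.000000, 0.000000), k2 = (0.000000, 0.000000), k3 = (0.000000, 0.000000), k4 = (0.000000, 0.000000); V <- V + (h/6)(k1 + 2k2 + 2k3 + k4): V^s = -0.1250, V^t = -0.1250
step 4: k1 = (0.000000, 0.000000), k2 = (0.000000, 0.000000), k3 = (0.000000, 0.000000), k4 = (0.000000, 0.000000); V <- V + (h/6)(k1 + 2k2 + 2k3 + k4): V^s = -0.1250, V^t = -0.1250

Answer: V^s = -0.1250, V^t = -0.1250


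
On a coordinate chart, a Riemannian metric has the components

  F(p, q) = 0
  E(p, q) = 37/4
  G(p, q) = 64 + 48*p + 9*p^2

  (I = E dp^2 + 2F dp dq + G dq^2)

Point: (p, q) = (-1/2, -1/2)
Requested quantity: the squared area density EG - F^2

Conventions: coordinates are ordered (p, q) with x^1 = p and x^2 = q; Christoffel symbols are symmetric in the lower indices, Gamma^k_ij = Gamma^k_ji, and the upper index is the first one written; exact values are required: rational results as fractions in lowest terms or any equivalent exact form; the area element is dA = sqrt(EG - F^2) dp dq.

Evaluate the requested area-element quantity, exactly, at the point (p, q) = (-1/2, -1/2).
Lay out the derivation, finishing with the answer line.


E = 37/4, F = 0, G = 169/4; EG - F^2 = 6253/16

Answer: EG - F^2 = 6253/16


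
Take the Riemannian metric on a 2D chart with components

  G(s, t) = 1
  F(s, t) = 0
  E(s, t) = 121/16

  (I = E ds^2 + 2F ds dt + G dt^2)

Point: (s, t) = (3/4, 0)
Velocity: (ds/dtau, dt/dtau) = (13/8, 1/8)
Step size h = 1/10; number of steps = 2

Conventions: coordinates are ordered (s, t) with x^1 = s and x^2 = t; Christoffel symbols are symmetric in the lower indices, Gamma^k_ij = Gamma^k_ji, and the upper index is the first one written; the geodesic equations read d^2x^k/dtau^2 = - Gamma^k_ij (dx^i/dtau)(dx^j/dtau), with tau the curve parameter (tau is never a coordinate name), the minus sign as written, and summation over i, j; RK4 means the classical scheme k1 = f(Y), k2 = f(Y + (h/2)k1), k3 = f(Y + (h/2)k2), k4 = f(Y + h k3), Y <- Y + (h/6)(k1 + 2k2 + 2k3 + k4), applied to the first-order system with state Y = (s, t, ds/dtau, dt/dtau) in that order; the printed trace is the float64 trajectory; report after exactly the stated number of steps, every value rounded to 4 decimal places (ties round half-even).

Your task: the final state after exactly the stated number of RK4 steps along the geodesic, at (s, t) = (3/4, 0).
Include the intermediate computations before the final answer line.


f(Y) = (ds/dtau, dt/dtau, -Gamma^s_ij Y'^i Y'^j, -Gamma^t_ij Y'^i Y'^j) with the Gammas evaluated at the stage position; h = 0.100000; intermediate values shown to 6 dp
step 0: s = 0.7500, t = 0.0000, ds/dtau = 1.6250, dt/dtau = 0.1250
step 1:
  k1: at (s, t) = (0.750000, 0.000000), (ds/dtau, dt/dtau) = (1.625000, 0.125000); Gamma_sss = 0.000000, Gamma_sst = 0.000000, Gamma_stt = 0.000000, Gamma_tss = 0.000000, Gamma_tst = 0.000000, Gamma_ttt = 0.000000; k1 = (1.625000, 0.125000, 0.000000, 0.000000)
  k2: at (s, t) = (0.831250, 0.006250), (ds/dtau, dt/dtau) = (1.625000, 0.125000); Gamma_sss = 0.000000, Gamma_sst = 0.000000, Gamma_stt = 0.000000, Gamma_tss = 0.000000, Gamma_tst = 0.000000, Gamma_ttt = 0.000000; k2 = (1.625000, 0.125000, 0.000000, 0.000000)
  k3: at (s, t) = (0.831250, 0.006250), (ds/dtau, dt/dtau) = (1.625000, 0.125000); Gamma_sss = 0.000000, Gamma_sst = 0.000000, Gamma_stt = 0.000000, Gamma_tss = 0.000000, Gamma_tst = 0.000000, Gamma_ttt = 0.000000; k3 = (1.625000, 0.125000, 0.000000, 0.000000)
  k4: at (s, t) = (0.912500, 0.012500), (ds/dtau, dt/dtau) = (1.625000, 0.125000); Gamma_sss = 0.000000, Gamma_sst = 0.000000, Gamma_stt = 0.000000, Gamma_tss = 0.000000, Gamma_tst = 0.000000, Gamma_ttt = 0.000000; k4 = (1.625000, 0.125000, 0.000000, 0.000000)
  Y <- Y + (h/6)(k1 + 2k2 + 2k3 + k4): s = 0.9125, t = 0.0125, ds/dtau = 1.6250, dt/dtau = 0.1250
step 2:
  k1: at (s, t) = (0.912500, 0.012500), (ds/dtau, dt/dtau) = (1.625000, 0.125000); Gamma_sss = 0.000000, Gamma_sst = 0.000000, Gamma_stt = 0.000000, Gamma_tss = 0.000000, Gamma_tst = 0.000000, Gamma_ttt = 0.000000; k1 = (1.625000, 0.125000, 0.000000, 0.000000)
  k2: at (s, t) = (0.993750, 0.018750), (ds/dtau, dt/dtau) = (1.625000, 0.125000); Gamma_sss = 0.000000, Gamma_sst = 0.000000, Gamma_stt = 0.000000, Gamma_tss = 0.000000, Gamma_tst = 0.000000, Gamma_ttt = 0.000000; k2 = (1.625000, 0.125000, 0.000000, 0.000000)
  k3: at (s, t) = (0.993750, 0.018750), (ds/dtau, dt/dtau) = (1.625000, 0.125000); Gamma_sss = 0.000000, Gamma_sst = 0.000000, Gamma_stt = 0.000000, Gamma_tss = 0.000000, Gamma_tst = 0.000000, Gamma_ttt = 0.000000; k3 = (1.625000, 0.125000, 0.000000, 0.000000)
  k4: at (s, t) = (1.075000, 0.025000), (ds/dtau, dt/dtau) = (1.625000, 0.125000); Gamma_sss = 0.000000, Gamma_sst = 0.000000, Gamma_stt = 0.000000, Gamma_tss = 0.000000, Gamma_tst = 0.000000, Gamma_ttt = 0.000000; k4 = (1.625000, 0.125000, 0.000000, 0.000000)
  Y <- Y + (h/6)(k1 + 2k2 + 2k3 + k4): s = 1.0750, t = 0.0250, ds/dtau = 1.6250, dt/dtau = 0.1250

Answer: s = 1.0750, t = 0.0250, ds/dtau = 1.6250, dt/dtau = 0.1250


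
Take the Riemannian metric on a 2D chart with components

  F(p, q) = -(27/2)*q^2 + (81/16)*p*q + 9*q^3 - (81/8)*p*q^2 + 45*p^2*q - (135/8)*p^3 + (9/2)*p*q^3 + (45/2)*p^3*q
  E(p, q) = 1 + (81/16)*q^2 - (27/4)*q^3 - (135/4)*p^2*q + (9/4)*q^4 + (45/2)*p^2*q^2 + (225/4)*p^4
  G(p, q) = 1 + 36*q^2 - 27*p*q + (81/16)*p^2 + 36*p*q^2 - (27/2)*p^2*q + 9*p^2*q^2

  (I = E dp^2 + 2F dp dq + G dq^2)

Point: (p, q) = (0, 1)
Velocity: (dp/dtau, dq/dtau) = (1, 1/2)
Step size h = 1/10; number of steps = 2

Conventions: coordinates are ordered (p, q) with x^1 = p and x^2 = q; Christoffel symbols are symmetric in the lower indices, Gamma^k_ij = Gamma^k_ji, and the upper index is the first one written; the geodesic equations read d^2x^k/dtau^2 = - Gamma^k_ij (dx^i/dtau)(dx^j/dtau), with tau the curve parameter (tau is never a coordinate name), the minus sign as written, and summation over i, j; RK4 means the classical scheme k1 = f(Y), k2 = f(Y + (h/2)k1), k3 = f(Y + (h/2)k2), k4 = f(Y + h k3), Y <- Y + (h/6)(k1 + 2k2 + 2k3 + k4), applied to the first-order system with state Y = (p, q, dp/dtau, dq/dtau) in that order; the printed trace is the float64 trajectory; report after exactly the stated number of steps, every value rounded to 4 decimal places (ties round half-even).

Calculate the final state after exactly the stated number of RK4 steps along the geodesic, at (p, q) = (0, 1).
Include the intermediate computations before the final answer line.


f(Y) = (dp/dtau, dq/dtau, -Gamma^p_ij Y'^i Y'^j, -Gamma^q_ij Y'^i Y'^j) with the Gammas evaluated at the stage position; h = 0.100000; intermediate values shown to 6 dp
step 0: p = 0.0000, q = 1.0000, dp/dtau = 1.0000, dq/dtau = 0.5000
step 1:
  k1: at (p, q) = (0.000000, 1.000000), (dp/dtau, dq/dtau) = (1.000000, 0.500000); Gamma_ppp = 0.000000, Gamma_ppq = -0.014975, Gamma_pqq = -0.119800, Gamma_qpp = 0.000000, Gamma_qpq = 0.119800, Gamma_qqq = 0.958403; k1 = (1.000000, 0.500000, 0.044925, -0.359401)
  k2: at (p, q) = (0.050000, 1.025000), (dp/dtau, dq/dtau) = (1.002246, 0.482030); Gamma_ppp = -0.013396, Gamma_ppq = -0.014736, Gamma_pqq = -0.109848, Gamma_qpp = 0.116558, Gamma_qpq = 0.128214, Gamma_qqq = 0.955778; k2 = (1.002246, 0.482030, 0.053218, -0.463044)
  k3: at (p, q) = (0.050112, 1.024101), (dp/dtau, dq/dtau) = (1.002661, 0.476848); Gamma_ppp = -0.013461, Gamma_ppq = -0.014726, Gamma_pqq = -0.110138, Gamma_qpp = 0.116912, Gamma_qpq = 0.127896, Gamma_qqq = 0.956584; k3 = (1.002661, 0.476848, 0.052658, -0.457345)
  k4: at (p, q) = (0.100266, 1.047685), (dp/dtau, dq/dtau) = (1.005266, 0.454265); Gamma_ppp = -0.022726, Gamma_ppq = -0.013494, Gamma_pqq = -0.095207, Gamma_qpp = 0.228022, Gamma_qpq = 0.135397, Gamma_qqq = 0.955270; k4 = (1.005266, 0.454265, 0.054937, -0.551216)
  Y <- Y + (h/6)(k1 + 2k2 + 2k3 + k4): p = 0.1003, q = 1.0479, dp/dtau = 1.0052, dq/dtau = 0.4541
step 2:
  k1: at (p, q) = (0.100251, 1.047867), (dp/dtau, dq/dtau) = (1.005194, 0.454143); Gamma_ppp = -0.022710, Gamma_ppq = -0.013495, Gamma_pqq = -0.095152, Gamma_qpp = 0.227951, Gamma_qpq = 0.135458, Gamma_qqq = 0.955109; k1 = (1.005194, 0.454143, 0.054892, -0.550986)
  k2: at (p, q) = (0.150511, 1.070574), (dp/dtau, dq/dtau) = (1.007938, 0.426594); Gamma_ppp = -0.026419, Gamma_ppq = -0.011254, Gamma_pqq = -0.075495, Gamma_qpp = 0.333897, Gamma_qpq = 0.142234, Gamma_qqq = 0.954148; k2 = (1.007938, 0.426594, 0.050257, -0.635173)
  k3: at (p, q) = (0.150648, 1.069197), (dp/dtau, dq/dtau) = (1.007706, 0.422385); Gamma_ppp = -0.026563, Gamma_ppq = -0.011256, Gamma_pqq = -0.075842, Gamma_qpp = 0.334614, Gamma_qpq = 0.141797, Gamma_qqq = 0.955387; k3 = (1.007706, 0.422385, 0.050087, -0.630950)
  k4: at (p, q) = (0.201022, 1.090105), (dp/dtau, dq/dtau) = (1.010202, 0.391048); Gamma_ppp = -0.023738, Gamma_ppq = -0.008032, Gamma_pqq = -0.051982, Gamma_qpp = 0.436122, Gamma_qpq = 0.147573, Gamma_qqq = 0.955033; k4 = (1.010202, 0.391048, 0.038520, -0.707702)
  Y <- Y + (h/6)(k1 + 2k2 + 2k3 + k4): p = 0.2010, q = 1.0903, dp/dtau = 1.0101, dq/dtau = 0.3910

Answer: p = 0.2010, q = 1.0903, dp/dtau = 1.0101, dq/dtau = 0.3910


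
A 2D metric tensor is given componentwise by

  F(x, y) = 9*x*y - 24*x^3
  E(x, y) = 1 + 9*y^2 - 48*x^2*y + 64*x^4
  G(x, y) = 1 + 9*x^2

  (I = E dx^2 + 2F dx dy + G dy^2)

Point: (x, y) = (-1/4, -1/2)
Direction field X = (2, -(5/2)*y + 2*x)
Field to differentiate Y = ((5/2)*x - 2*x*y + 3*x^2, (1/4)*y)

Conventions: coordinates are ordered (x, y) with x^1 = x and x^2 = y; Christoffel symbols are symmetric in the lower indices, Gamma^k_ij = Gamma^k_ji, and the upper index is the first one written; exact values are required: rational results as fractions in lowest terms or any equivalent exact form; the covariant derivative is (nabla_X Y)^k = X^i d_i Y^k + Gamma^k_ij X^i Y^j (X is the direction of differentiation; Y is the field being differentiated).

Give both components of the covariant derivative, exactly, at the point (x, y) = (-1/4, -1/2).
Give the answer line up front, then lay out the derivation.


Answer: (nabla_X Y)^x = 5111/712, (nabla_X Y)^y = 441/356

E = 5, F = 3/2, G = 25/16 at the point
E_x = -16, E_y = -12, F_x = -9, F_y = -9/4, G_x = -9/2, G_y = 0
EG - F^2 = 89/16;  g^inv = (16/89) * [[25/16, -3/2], [-3/2, 5]]
first-kind symbols [ij,l] = (1/2)(d_i g_jl + d_j g_il - d_l g_ij): [xx,x] = E_x/2 = -8, [xx,y] = F_x - E_y/2 = -3, [xy,x] = E_y/2 = -6, [xy,y] = G_x/2 = -9/4, [yy,x] = F_y - G_x/2 = 0, [yy,y] = G_y/2 = 0
Gamma^x_ij = (G*[ij,x] - F*[ij,y])/(EG - F^2), Gamma^y_ij = (E*[ij,y] - F*[ij,x])/(EG - F^2)
Gamma_xxx = -128/89, Gamma_xxy = -96/89, Gamma_xyy = 0, Gamma_yxx = -48/89, Gamma_yxy = -36/89, Gamma_yyy = 0
X = (2, 3/4), Y = (-11/16, -1/8) at the point


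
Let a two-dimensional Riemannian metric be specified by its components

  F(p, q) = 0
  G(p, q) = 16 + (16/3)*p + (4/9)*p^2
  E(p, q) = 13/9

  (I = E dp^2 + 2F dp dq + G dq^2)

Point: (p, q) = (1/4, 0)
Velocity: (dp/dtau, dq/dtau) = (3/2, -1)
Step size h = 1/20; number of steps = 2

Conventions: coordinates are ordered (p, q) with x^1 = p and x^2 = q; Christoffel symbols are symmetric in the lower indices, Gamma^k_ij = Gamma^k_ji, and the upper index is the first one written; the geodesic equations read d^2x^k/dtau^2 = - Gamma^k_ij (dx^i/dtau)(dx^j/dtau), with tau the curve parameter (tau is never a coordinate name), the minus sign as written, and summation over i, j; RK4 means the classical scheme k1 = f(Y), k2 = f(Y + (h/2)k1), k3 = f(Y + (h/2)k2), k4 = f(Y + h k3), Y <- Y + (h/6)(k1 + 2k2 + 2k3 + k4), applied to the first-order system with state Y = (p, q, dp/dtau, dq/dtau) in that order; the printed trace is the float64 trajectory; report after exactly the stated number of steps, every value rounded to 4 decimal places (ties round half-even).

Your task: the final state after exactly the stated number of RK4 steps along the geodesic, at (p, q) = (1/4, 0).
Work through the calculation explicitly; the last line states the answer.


f(Y) = (dp/dtau, dq/dtau, -Gamma^p_ij Y'^i Y'^j, -Gamma^q_ij Y'^i Y'^j) with the Gammas evaluated at the stage position; h = 0.050000; intermediate values shown to 6 dp
step 0: p = 0.2500, q = 0.0000, dp/dtau = 1.5000, dq/dtau = -1.0000
step 1:
  k1: at (p, q) = (0.250000, 0.000000), (dp/dtau, dq/dtau) = (1.500000, -1.000000); Gamma_ppp = 0.000000, Gamma_ppq = 0.000000, Gamma_pqq = -1.923077, Gamma_qpp = 0.000000, Gamma_qpq = 0.160000, Gamma_qqq = 0.000000; k1 = (1.500000, -1.000000, 1.923077, 0.480000)
  k2: at (p, q) = (0.287500, -0.025000), (dp/dtau, dq/dtau) = (1.548077, -0.988000); Gamma_ppp = 0.000000, Gamma_ppq = 0.000000, Gamma_pqq = -1.934615, Gamma_qpp = 0.000000, Gamma_qpq = 0.159046, Gamma_qqq = 0.000000; k2 = (1.548077, -0.988000, 1.888463, 0.486521)
  k3: at (p, q) = (0.288702, -0.024700), (dp/dtau, dq/dtau) = (1.547212, -0.987837); Gamma_ppp = 0.000000, Gamma_ppq = 0.000000, Gamma_pqq = -1.934985, Gamma_qpp = 0.000000, Gamma_qpq = 0.159015, Gamma_qqq = 0.000000; k3 = (1.547212, -0.987837, 1.888201, 0.486076)
  k4: at (p, q) = (0.327361, -0.049392), (dp/dtau, dq/dtau) = (1.594410, -0.975696); Gamma_ppp = 0.000000, Gamma_ppq = 0.000000, Gamma_pqq = -1.946880, Gamma_qpp = 0.000000, Gamma_qpq = 0.158044, Gamma_qqq = 0.000000; k4 = (1.594410, -0.975696, 1.853397, 0.491725)
  Y <- Y + (h/6)(k1 + 2k2 + 2k3 + k4): p = 0.3274, q = -0.0494, dp/dtau = 1.5944, dq/dtau = -0.9757
step 2:
  k1: at (p, q) = (0.327375, -0.049395), (dp/dtau, dq/dtau) = (1.594415, -0.975692); Gamma_ppp = 0.000000, Gamma_ppq = 0.000000, Gamma_pqq = -1.946885, Gamma_qpp = 0.000000, Gamma_qpq = 0.158043, Gamma_qqq = 0.000000; k1 = (1.594415, -0.975692, 1.853387, 0.491723)
  k2: at (p, q) = (0.367235, -0.073787), (dp/dtau, dq/dtau) = (1.640750, -0.963399); Gamma_ppp = 0.000000, Gamma_ppq = 0.000000, Gamma_pqq = -1.959149, Gamma_qpp = 0.000000, Gamma_qpq = 0.157054, Gamma_qqq = 0.000000; k2 = (1.640750, -0.963399, 1.818361, 0.496510)
  k3: at (p, q) = (0.368394, -0.073480), (dp/dtau, dq/dtau) = (1.639874, -0.963280); Gamma_ppp = 0.000000, Gamma_ppq = 0.000000, Gamma_pqq = -1.959506, Gamma_qpp = 0.000000, Gamma_qpq = 0.157025, Gamma_qqq = 0.000000; k3 = (1.639874, -0.963280, 1.818240, 0.496093)
  k4: at (p, q) = (0.409369, -0.097559), (dp/dtau, dq/dtau) = (1.685327, -0.950888); Gamma_ppp = 0.000000, Gamma_ppq = 0.000000, Gamma_pqq = -1.972113, Gamma_qpp = 0.000000, Gamma_qpq = 0.156022, Gamma_qqq = 0.000000; k4 = (1.685327, -0.950888, 1.783160, 0.500067)
  Y <- Y + (h/6)(k1 + 2k2 + 2k3 + k4): p = 0.4094, q = -0.0976, dp/dtau = 1.6853, dq/dtau = -0.9509

Answer: p = 0.4094, q = -0.0976, dp/dtau = 1.6853, dq/dtau = -0.9509


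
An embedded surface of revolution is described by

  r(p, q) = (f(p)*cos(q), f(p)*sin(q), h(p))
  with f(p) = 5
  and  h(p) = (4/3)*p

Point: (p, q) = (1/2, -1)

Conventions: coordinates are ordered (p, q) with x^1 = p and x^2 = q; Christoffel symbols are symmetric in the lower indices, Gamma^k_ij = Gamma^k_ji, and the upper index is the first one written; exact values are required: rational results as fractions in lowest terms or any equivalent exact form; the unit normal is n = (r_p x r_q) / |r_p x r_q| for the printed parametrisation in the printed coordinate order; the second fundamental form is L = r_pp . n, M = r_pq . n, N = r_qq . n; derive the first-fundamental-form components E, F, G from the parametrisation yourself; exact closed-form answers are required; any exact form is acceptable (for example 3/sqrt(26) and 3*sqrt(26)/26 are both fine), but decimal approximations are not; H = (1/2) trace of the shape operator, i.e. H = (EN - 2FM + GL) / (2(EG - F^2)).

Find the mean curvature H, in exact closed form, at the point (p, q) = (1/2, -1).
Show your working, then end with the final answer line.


f = 5, f' = 0, f'' = 0, h' = 4/3, h'' = 0
E = 16/9, F = 0, G = 25; answer radicand W^2 = 16/9
unnormalised second-form numerators: l = 0, m = 0, n = 20/3; L = l/sqrt(16/9), and similarly M = m/sqrt(W^2), N = n/sqrt(W^2)
H = (E*n - 2*F*m + G*l) / (2*(EG - F^2)*sqrt(W^2)); E*n - 2*F*m + G*l = 320/27, EG - F^2 = 400/9, so H = (2/15)/sqrt(16/9)

Answer: H = 1/10


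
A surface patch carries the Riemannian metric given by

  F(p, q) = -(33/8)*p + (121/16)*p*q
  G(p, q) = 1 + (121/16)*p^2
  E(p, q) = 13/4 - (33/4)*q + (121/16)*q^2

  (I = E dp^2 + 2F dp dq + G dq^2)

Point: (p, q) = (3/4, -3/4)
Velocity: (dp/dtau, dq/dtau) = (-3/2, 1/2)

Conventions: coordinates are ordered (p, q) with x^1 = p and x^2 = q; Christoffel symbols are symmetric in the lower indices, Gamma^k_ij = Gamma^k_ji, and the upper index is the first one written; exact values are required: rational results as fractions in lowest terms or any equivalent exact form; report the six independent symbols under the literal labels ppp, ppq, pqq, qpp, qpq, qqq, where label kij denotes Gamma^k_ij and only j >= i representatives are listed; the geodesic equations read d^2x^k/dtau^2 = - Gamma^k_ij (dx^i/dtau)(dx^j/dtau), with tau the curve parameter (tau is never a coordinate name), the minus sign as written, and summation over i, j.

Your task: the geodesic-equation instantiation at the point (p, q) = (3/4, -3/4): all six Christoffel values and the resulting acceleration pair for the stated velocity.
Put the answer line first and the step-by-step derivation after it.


Answer: Gamma_ppp = 0, Gamma_ppq = -1254/2297, Gamma_pqq = 0, Gamma_qpp = 0, Gamma_qpq = 726/2297, Gamma_qqq = 0; accelerations (d^2p/dtau^2, d^2q/dtau^2) = (-1881/2297, 1089/2297)

E = 3505/256, F = -1881/256, G = 1345/256 at the point
E_p = 0, E_q = -627/32, F_p = -627/64, F_q = 363/64, G_p = 363/32, G_q = 0
EG - F^2 = 2297/128;  g^inv = (128/2297) * [[1345/256, 1881/256], [1881/256, 3505/256]]
first-kind symbols [ij,l] = (1/2)(d_i g_jl + d_j g_il - d_l g_ij): [pp,p] = E_p/2 = 0, [pp,q] = F_p - E_q/2 = 0, [pq,p] = E_q/2 = -627/64, [pq,q] = G_p/2 = 363/64, [qq,p] = F_q - G_p/2 = 0, [qq,q] = G_q/2 = 0
Gamma^p_ij = (G*[ij,p] - F*[ij,q])/(EG - F^2), Gamma^q_ij = (E*[ij,q] - F*[ij,p])/(EG - F^2)
Gamma_ppp = 0, Gamma_ppq = -1254/2297, Gamma_pqq = 0, Gamma_qpp = 0, Gamma_qpq = 726/2297, Gamma_qqq = 0
d^2p/dtau^2 = -(Gamma_ppp*(-3/2)^2 + 2*Gamma_ppq*(-3/2)*(1/2) + Gamma_pqq*(1/2)^2) = -1881/2297
d^2q/dtau^2 = -(Gamma_qpp*(-3/2)^2 + 2*Gamma_qpq*(-3/2)*(1/2) + Gamma_qqq*(1/2)^2) = 1089/2297


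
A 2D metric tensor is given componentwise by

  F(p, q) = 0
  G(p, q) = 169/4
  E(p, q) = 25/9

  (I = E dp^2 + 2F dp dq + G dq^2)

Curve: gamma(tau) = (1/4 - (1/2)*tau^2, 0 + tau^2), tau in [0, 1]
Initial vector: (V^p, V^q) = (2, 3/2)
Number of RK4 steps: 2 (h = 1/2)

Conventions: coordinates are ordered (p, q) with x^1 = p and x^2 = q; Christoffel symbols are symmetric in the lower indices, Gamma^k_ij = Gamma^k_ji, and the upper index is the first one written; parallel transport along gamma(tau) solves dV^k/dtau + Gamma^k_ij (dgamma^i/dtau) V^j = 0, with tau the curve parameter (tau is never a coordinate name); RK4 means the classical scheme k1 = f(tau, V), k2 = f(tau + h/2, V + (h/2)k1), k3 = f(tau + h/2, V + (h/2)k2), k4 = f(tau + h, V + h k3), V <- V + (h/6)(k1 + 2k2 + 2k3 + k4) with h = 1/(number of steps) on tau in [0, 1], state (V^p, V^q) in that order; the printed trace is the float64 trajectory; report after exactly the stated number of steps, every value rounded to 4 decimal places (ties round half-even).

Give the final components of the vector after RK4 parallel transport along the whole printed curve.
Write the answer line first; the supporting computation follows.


Answer: V^p = 2.0000, V^q = 1.5000

gamma'(tau) = (-tau, 2*tau); f(tau, V)^k = -Gamma^k_ij(gamma(tau)) gamma'^i(tau) V^j; h = 1/2; intermediate values shown to 6 dp
curve data and Christoffel symbols at the stage parameters:
  tau = 0.000000: gamma = (0.250000, 0.000000), gamma' = (0.000000, 0.000000); Gamma_ppp = 0.000000, Gamma_ppq = 0.000000, Gamma_pqq = 0.000000, Gamma_qpp = 0.000000, Gamma_qpq = 0.000000, Gamma_qqq = 0.000000
  tau = 0.250000: gamma = (0.218750, 0.062500), gamma' = (-0.250000, 0.500000); Gamma_ppp = 0.000000, Gamma_ppq = 0.000000, Gamma_pqq = 0.000000, Gamma_qpp = 0.000000, Gamma_qpq = 0.000000, Gamma_qqq = 0.000000
  tau = 0.500000: gamma = (0.125000, 0.250000), gamma' = (-0.500000, 1.000000); Gamma_ppp = 0.000000, Gamma_ppq = 0.000000, Gamma_pqq = 0.000000, Gamma_qpp = 0.000000, Gamma_qpq = 0.000000, Gamma_qqq = 0.000000
  tau = 0.750000: gamma = (-0.031250, 0.562500), gamma' = (-0.750000, 1.500000); Gamma_ppp = 0.000000, Gamma_ppq = 0.000000, Gamma_pqq = 0.000000, Gamma_qpp = 0.000000, Gamma_qpq = 0.000000, Gamma_qqq = 0.000000
  tau = 1.000000: gamma = (-0.250000, 1.000000), gamma' = (-1.000000, 2.000000); Gamma_ppp = 0.000000, Gamma_ppq = 0.000000, Gamma_pqq = 0.000000, Gamma_qpp = 0.000000, Gamma_qpq = 0.000000, Gamma_qqq = 0.000000
step 0: V^p = 2.0000, V^q = 1.5000
step 1: k1 = (0.000000, 0.000000), k2 = (0.000000, 0.000000), k3 = (0.000000, 0.000000), k4 = (0.000000, 0.000000); V <- V + (h/6)(k1 + 2k2 + 2k3 + k4): V^p = 2.0000, V^q = 1.5000
step 2: k1 = (0.000000, 0.000000), k2 = (0.000000, 0.000000), k3 = (0.000000, 0.000000), k4 = (0.000000, 0.000000); V <- V + (h/6)(k1 + 2k2 + 2k3 + k4): V^p = 2.0000, V^q = 1.5000


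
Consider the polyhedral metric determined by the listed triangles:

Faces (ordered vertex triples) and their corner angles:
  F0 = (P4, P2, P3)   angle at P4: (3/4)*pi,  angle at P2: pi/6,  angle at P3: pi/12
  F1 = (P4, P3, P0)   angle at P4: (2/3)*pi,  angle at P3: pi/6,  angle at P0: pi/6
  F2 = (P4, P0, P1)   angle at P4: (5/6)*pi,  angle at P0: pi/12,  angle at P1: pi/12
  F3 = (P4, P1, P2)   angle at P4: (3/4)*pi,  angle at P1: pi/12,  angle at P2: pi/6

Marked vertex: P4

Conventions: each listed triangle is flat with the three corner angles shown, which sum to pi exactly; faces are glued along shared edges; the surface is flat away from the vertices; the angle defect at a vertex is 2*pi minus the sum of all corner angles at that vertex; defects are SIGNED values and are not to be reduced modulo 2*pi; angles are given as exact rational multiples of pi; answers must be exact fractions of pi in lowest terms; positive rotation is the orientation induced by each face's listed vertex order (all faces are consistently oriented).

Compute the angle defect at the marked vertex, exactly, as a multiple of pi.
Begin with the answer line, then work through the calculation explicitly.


Answer: defect(P4) = -pi

Sum of corner angles at P4: 3*pi
defect = 2*pi - 3*pi


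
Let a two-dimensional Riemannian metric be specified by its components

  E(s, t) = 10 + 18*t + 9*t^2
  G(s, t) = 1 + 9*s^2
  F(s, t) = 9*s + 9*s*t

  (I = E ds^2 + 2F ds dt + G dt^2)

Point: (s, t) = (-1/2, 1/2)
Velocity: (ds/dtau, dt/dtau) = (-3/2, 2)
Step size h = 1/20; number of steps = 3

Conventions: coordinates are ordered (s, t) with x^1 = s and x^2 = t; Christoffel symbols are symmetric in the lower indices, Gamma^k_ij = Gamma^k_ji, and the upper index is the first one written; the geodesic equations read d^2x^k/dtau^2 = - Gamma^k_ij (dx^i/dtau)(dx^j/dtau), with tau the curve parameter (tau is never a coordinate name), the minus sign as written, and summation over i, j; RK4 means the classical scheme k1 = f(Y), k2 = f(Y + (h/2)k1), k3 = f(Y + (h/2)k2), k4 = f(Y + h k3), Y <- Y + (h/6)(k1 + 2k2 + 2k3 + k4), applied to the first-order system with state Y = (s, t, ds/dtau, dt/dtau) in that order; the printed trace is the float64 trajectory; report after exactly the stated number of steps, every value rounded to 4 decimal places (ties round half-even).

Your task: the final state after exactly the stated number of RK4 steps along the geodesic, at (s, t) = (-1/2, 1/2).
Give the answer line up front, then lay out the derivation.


Answer: s = -0.6931, t = 0.7887, ds/dtau = -1.1113, dt/dtau = 1.8593

f(Y) = (ds/dtau, dt/dtau, -Gamma^s_ij Y'^i Y'^j, -Gamma^t_ij Y'^i Y'^j) with the Gammas evaluated at the stage position; h = 0.050000; intermediate values shown to 6 dp
step 0: s = -0.5000, t = 0.5000, ds/dtau = -1.5000, dt/dtau = 2.0000
step 1:
  k1: at (s, t) = (-0.500000, 0.500000), (ds/dtau, dt/dtau) = (-1.500000, 2.000000); Gamma_sss = 0.000000, Gamma_sst = 0.574468, Gamma_stt = 0.000000, Gamma_tss = 0.000000, Gamma_tst = -0.191489, Gamma_ttt = 0.000000; k1 = (-1.500000, 2.000000, 3.446809, -1.148936)
  k2: at (s, t) = (-0.537500, 0.550000), (ds/dtau, dt/dtau) = (-1.413830, 1.971277); Gamma_sss = 0.000000, Gamma_sst = 0.553074, Gamma_stt = 0.000000, Gamma_tss = 0.000000, Gamma_tst = -0.191792, Gamma_ttt = 0.000000; k2 = (-1.413830, 1.971277, 3.082890, -1.069067)
  k3: at (s, t) = (-0.535346, 0.549282), (ds/dtau, dt/dtau) = (-1.422928, 1.973273); Gamma_sss = 0.000000, Gamma_sst = 0.553714, Gamma_stt = 0.000000, Gamma_tss = 0.000000, Gamma_tst = -0.191333, Gamma_ttt = 0.000000; k3 = (-1.422928, 1.973273, 3.109466, -1.074459)
  k4: at (s, t) = (-0.571146, 0.598664), (ds/dtau, dt/dtau) = (-1.344527, 1.946277); Gamma_sss = 0.000000, Gamma_sst = 0.534126, Gamma_stt = 0.000000, Gamma_tss = 0.000000, Gamma_tst = -0.190825, Gamma_ttt = 0.000000; k4 = (-1.344527, 1.946277, 2.795426, -0.998707)
  Y <- Y + (h/6)(k1 + 2k2 + 2k3 + k4): s = -0.5710, t = 0.5986, ds/dtau = -1.3448, dt/dtau = 1.9464
step 2:
  k1: at (s, t) = (-0.570984, 0.598628), (ds/dtau, dt/dtau) = (-1.344775, 1.946378); Gamma_sss = 0.000000, Gamma_sst = 0.534168, Gamma_stt = 0.000000, Gamma_tss = 0.000000, Gamma_tst = -0.190789, Gamma_ttt = 0.000000; k1 = (-1.344775, 1.946378, 2.796305, -0.998759)
  k2: at (s, t) = (-0.604603, 0.647288), (ds/dtau, dt/dtau) = (-1.274868, 1.921409); Gamma_sss = 0.000000, Gamma_sst = 0.516357, Gamma_stt = 0.000000, Gamma_tss = 0.000000, Gamma_tst = -0.189518, Gamma_ttt = 0.000000; k2 = (-1.274868, 1.921409, 2.529675, -0.928465)
  k3: at (s, t) = (-0.602855, 0.646663), (ds/dtau, dt/dtau) = (-1.281534, 1.923166); Gamma_sss = 0.000000, Gamma_sst = 0.516836, Gamma_stt = 0.000000, Gamma_tss = 0.000000, Gamma_tst = -0.189217, Gamma_ttt = 0.000000; k3 = (-1.281534, 1.923166, 2.547590, -0.932691)
  k4: at (s, t) = (-0.635060, 0.694786), (ds/dtau, dt/dtau) = (-1.217396, 1.899743); Gamma_sss = 0.000000, Gamma_sst = 0.500422, Gamma_stt = 0.000000, Gamma_tss = 0.000000, Gamma_tst = -0.187515, Gamma_ttt = 0.000000; k4 = (-1.217396, 1.899743, 2.314692, -0.867348)
  Y <- Y + (h/6)(k1 + 2k2 + 2k3 + k4): s = -0.6349, t = 0.6948, ds/dtau = -1.2176, dt/dtau = 1.8998
step 3:
  k1: at (s, t) = (-0.634942, 0.694755), (ds/dtau, dt/dtau) = (-1.217563, 1.899807); Gamma_sss = 0.000000, Gamma_sst = 0.500451, Gamma_stt = 0.000000, Gamma_tss = 0.000000, Gamma_tst = -0.187494, Gamma_ttt = 0.000000; k1 = (-1.217563, 1.899807, 2.315220, -0.867399)
  k2: at (s, t) = (-0.665381, 0.742251), (ds/dtau, dt/dtau) = (-1.159682, 1.878122); Gamma_sss = 0.000000, Gamma_sst = 0.485404, Gamma_stt = 0.000000, Gamma_tss = 0.000000, Gamma_tst = -0.185380, Gamma_ttt = 0.000000; k2 = (-1.159682, 1.878122, 2.114444, -0.807525)
  k3: at (s, t) = (-0.663934, 0.741708), (ds/dtau, dt/dtau) = (-1.164702, 1.879619); Gamma_sss = 0.000000, Gamma_sst = 0.485769, Gamma_stt = 0.000000, Gamma_tss = 0.000000, Gamma_tst = -0.185174, Gamma_ttt = 0.000000; k3 = (-1.164702, 1.879619, 2.126886, -0.810762)
  k4: at (s, t) = (-0.693177, 0.788736), (ds/dtau, dt/dtau) = (-1.111218, 1.859269); Gamma_sss = 0.000000, Gamma_sst = 0.471815, Gamma_stt = 0.000000, Gamma_tss = 0.000000, Gamma_tst = -0.182839, Gamma_ttt = 0.000000; k4 = (-1.111218, 1.859269, 1.949590, -0.755511)
  Y <- Y + (h/6)(k1 + 2k2 + 2k3 + k4): s = -0.6931, t = 0.7887, ds/dtau = -1.1113, dt/dtau = 1.8593


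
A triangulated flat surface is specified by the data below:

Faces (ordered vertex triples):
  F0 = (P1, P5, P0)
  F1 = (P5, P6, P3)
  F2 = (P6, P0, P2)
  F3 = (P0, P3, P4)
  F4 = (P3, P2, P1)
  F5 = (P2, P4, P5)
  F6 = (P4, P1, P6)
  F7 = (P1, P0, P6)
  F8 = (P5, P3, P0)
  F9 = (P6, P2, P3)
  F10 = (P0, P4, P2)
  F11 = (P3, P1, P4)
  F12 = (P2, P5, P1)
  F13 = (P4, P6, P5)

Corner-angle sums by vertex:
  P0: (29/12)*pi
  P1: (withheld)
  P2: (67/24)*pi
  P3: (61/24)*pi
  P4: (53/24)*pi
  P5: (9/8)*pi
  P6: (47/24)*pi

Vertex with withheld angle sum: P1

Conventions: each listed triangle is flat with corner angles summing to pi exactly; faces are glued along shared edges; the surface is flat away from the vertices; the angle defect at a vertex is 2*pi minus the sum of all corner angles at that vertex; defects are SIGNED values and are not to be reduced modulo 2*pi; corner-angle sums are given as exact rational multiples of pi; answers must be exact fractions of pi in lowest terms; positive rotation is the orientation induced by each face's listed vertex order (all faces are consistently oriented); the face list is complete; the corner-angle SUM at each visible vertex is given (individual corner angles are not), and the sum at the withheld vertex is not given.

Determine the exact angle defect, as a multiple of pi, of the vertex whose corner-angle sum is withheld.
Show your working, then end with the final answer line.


V = 7, E = 21, F = 14; chi = V - E + F = 0
Gauss-Bonnet: total defect = 2*pi*chi = 0; visible defects sum to (-25/24)*pi

Answer: defect(P1) = (25/24)*pi


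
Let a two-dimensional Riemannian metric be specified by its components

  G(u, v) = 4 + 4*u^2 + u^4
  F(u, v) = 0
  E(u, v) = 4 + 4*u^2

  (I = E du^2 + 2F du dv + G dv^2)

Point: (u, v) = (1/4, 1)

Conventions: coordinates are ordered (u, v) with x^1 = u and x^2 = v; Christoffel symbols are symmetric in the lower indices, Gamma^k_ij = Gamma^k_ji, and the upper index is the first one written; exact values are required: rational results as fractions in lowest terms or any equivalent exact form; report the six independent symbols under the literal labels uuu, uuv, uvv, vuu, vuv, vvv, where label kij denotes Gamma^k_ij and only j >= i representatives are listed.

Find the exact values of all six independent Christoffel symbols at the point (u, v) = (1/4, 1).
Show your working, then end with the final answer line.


E = 17/4, F = 0, G = 1089/256 at the point
E_u = 2, E_v = 0, F_u = 0, F_v = 0, G_u = 33/16, G_v = 0
EG - F^2 = 18513/1024;  g^inv = (1024/18513) * [[1089/256, 0], [0, 17/4]]
first-kind symbols [ij,l] = (1/2)(d_i g_jl + d_j g_il - d_l g_ij): [uu,u] = E_u/2 = 1, [uu,v] = F_u - E_v/2 = 0, [uv,u] = E_v/2 = 0, [uv,v] = G_u/2 = 33/32, [vv,u] = F_v - G_u/2 = -33/32, [vv,v] = G_v/2 = 0
Gamma^u_ij = (G*[ij,u] - F*[ij,v])/(EG - F^2), Gamma^v_ij = (E*[ij,v] - F*[ij,u])/(EG - F^2)

Answer: Gamma_uuu = 4/17, Gamma_uuv = 0, Gamma_uvv = -33/136, Gamma_vuu = 0, Gamma_vuv = 8/33, Gamma_vvv = 0


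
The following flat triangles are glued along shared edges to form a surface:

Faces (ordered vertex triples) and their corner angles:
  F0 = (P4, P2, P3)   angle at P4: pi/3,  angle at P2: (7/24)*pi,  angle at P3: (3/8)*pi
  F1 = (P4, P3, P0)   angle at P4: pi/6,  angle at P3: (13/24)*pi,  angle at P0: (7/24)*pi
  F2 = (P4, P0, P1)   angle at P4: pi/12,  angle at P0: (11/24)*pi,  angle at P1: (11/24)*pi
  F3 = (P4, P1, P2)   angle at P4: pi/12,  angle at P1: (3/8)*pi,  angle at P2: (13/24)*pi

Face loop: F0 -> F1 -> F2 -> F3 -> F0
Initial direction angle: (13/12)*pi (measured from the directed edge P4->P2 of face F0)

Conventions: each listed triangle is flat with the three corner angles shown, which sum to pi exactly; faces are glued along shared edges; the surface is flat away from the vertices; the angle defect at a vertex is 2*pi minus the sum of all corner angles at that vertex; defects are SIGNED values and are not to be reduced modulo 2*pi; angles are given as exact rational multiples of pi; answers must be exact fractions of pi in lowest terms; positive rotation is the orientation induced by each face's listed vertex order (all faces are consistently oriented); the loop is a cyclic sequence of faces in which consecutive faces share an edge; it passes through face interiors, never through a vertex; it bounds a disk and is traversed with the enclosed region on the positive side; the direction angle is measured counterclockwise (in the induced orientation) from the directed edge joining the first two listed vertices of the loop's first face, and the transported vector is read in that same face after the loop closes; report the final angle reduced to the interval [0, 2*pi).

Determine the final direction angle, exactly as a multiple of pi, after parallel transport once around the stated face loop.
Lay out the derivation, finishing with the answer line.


enclosed vertex P4: corner angles sum to (2/3)*pi, defect = 2*pi - (2/3)*pi = (4/3)*pi
by Gauss-Bonnet the loop rotates the vector by the enclosed defect sum (positive orientation, mod 2*pi)
final angle = (13/12)*pi + (4/3)*pi = (5/12)*pi (mod 2*pi)

Answer: final direction angle = (5/12)*pi


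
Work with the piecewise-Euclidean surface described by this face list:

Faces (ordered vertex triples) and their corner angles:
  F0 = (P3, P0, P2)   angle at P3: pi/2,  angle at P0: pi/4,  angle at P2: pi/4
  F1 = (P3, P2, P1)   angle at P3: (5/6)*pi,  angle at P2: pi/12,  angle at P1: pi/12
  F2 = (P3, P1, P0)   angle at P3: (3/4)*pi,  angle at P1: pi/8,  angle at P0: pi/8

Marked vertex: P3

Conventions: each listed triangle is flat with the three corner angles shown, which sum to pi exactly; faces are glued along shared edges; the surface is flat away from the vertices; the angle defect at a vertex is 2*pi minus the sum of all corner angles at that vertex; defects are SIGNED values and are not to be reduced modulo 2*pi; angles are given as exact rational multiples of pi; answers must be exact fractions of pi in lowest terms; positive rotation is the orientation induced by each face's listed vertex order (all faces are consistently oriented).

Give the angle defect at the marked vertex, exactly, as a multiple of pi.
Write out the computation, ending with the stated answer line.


Sum of corner angles at P3: (25/12)*pi
defect = 2*pi - (25/12)*pi

Answer: defect(P3) = -pi/12


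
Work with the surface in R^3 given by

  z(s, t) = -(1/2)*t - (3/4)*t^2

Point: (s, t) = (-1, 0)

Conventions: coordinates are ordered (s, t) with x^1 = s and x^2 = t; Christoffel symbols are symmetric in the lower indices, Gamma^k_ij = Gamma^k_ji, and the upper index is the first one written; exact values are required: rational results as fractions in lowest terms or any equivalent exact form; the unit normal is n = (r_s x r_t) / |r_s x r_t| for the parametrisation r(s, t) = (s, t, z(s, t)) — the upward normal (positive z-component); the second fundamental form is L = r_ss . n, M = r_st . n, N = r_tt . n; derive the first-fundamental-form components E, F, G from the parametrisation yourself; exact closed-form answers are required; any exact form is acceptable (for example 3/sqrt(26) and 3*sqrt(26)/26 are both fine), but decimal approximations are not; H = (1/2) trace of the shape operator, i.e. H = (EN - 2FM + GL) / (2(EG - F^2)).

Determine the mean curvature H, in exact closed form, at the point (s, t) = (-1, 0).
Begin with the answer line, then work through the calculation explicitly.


Answer: H = -6*sqrt(5)/25

z_s = 0, z_t = -1/2, z_ss = 0, z_st = 0, z_tt = -3/2
E = 1, F = 0, G = 5/4; answer radicand W^2 = 5/4
unnormalised second-form numerators: l = 0, m = 0, n = -3/2; L = l/sqrt(5/4), and similarly M = m/sqrt(W^2), N = n/sqrt(W^2)
H = (E*n - 2*F*m + G*l) / (2*(EG - F^2)*sqrt(W^2)); E*n - 2*F*m + G*l = -3/2, EG - F^2 = 5/4, so H = (-3/5)/sqrt(5/4)
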